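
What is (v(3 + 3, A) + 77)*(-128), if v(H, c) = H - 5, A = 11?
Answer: -9984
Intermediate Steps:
v(H, c) = -5 + H
(v(3 + 3, A) + 77)*(-128) = ((-5 + (3 + 3)) + 77)*(-128) = ((-5 + 6) + 77)*(-128) = (1 + 77)*(-128) = 78*(-128) = -9984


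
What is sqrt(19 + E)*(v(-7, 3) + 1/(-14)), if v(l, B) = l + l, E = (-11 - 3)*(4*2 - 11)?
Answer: -197*sqrt(61)/14 ≈ -109.90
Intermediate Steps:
E = 42 (E = -14*(8 - 11) = -14*(-3) = 42)
v(l, B) = 2*l
sqrt(19 + E)*(v(-7, 3) + 1/(-14)) = sqrt(19 + 42)*(2*(-7) + 1/(-14)) = sqrt(61)*(-14 - 1/14) = sqrt(61)*(-197/14) = -197*sqrt(61)/14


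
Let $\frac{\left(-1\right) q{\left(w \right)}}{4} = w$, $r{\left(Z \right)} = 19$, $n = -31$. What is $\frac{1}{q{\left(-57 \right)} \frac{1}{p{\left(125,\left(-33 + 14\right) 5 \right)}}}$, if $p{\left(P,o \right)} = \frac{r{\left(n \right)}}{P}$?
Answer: $\frac{1}{1500} \approx 0.00066667$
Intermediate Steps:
$p{\left(P,o \right)} = \frac{19}{P}$
$q{\left(w \right)} = - 4 w$
$\frac{1}{q{\left(-57 \right)} \frac{1}{p{\left(125,\left(-33 + 14\right) 5 \right)}}} = \frac{1}{\left(-4\right) \left(-57\right) \frac{1}{19 \cdot \frac{1}{125}}} = \frac{1}{228 \frac{1}{19 \cdot \frac{1}{125}}} = \frac{1}{228 \frac{1}{\frac{19}{125}}} = \frac{1}{228 \cdot \frac{125}{19}} = \frac{1}{1500}$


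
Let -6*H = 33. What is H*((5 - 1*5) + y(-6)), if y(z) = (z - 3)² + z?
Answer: -825/2 ≈ -412.50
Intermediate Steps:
H = -11/2 (H = -⅙*33 = -11/2 ≈ -5.5000)
y(z) = z + (-3 + z)² (y(z) = (-3 + z)² + z = z + (-3 + z)²)
H*((5 - 1*5) + y(-6)) = -11*((5 - 1*5) + (-6 + (-3 - 6)²))/2 = -11*((5 - 5) + (-6 + (-9)²))/2 = -11*(0 + (-6 + 81))/2 = -11*(0 + 75)/2 = -11/2*75 = -825/2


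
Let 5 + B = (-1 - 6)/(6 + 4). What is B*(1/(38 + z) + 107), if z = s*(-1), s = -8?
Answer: -280611/460 ≈ -610.02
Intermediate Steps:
z = 8 (z = -8*(-1) = 8)
B = -57/10 (B = -5 + (-1 - 6)/(6 + 4) = -5 - 7/10 = -57/10 ≈ -5.7000)
B*(1/(38 + z) + 107) = -57*(1/(38 + 8) + 107)/10 = -57*(1/46 + 107)/10 = -57/10*4923/46 = -280611/460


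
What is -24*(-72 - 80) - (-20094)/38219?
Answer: 139443006/38219 ≈ 3648.5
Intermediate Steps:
-24*(-72 - 80) - (-20094)/38219 = -24*(-152) - (-20094)/38219 = 3648 - 1*(-20094/38219) = 3648 + 20094/38219 = 139443006/38219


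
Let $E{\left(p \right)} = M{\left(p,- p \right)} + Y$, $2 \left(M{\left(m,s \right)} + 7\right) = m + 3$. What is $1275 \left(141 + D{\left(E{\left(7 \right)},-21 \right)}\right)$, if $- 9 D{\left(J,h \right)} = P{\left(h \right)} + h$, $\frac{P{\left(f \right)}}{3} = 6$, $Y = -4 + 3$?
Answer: $180200$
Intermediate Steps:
$M{\left(m,s \right)} = - \frac{11}{2} + \frac{m}{2}$ ($M{\left(m,s \right)} = -7 + \frac{m + 3}{2} = -7 + \frac{3 + m}{2} = -7 + \left(\frac{3}{2} + \frac{m}{2}\right) = - \frac{11}{2} + \frac{m}{2}$)
$Y = -1$
$E{\left(p \right)} = - \frac{13}{2} + \frac{p}{2}$ ($E{\left(p \right)} = \left(- \frac{11}{2} + \frac{p}{2}\right) - 1 = - \frac{13}{2} + \frac{p}{2}$)
$P{\left(f \right)} = 18$ ($P{\left(f \right)} = 3 \cdot 6 = 18$)
$D{\left(J,h \right)} = -2 - \frac{h}{9}$ ($D{\left(J,h \right)} = - \frac{18 + h}{9} = -2 - \frac{h}{9}$)
$1275 \left(141 + D{\left(E{\left(7 \right)},-21 \right)}\right) = 1275 \left(141 - - \frac{1}{3}\right) = 1275 \left(141 + \left(-2 + \frac{7}{3}\right)\right) = 1275 \left(141 + \frac{1}{3}\right) = 1275 \cdot \frac{424}{3} = 180200$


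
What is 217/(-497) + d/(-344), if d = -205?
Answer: 3891/24424 ≈ 0.15931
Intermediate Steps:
217/(-497) + d/(-344) = 217/(-497) - 205/(-344) = 217*(-1/497) - 205*(-1/344) = -31/71 + 205/344 = 3891/24424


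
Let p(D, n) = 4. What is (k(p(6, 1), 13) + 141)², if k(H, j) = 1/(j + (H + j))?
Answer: 17901361/900 ≈ 19890.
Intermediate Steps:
k(H, j) = 1/(H + 2*j)
(k(p(6, 1), 13) + 141)² = (1/(4 + 2*13) + 141)² = (1/(4 + 26) + 141)² = (1/30 + 141)² = (4231/30)² = 17901361/900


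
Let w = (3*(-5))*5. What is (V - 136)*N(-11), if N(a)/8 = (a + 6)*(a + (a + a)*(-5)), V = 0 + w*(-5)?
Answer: -946440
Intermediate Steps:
w = -75 (w = -15*5 = -75)
V = 375 (V = 0 - 75*(-5) = 0 + 375 = 375)
N(a) = -72*a*(6 + a) (N(a) = 8*((a + 6)*(a + (a + a)*(-5))) = 8*((6 + a)*(a + (2*a)*(-5))) = 8*((6 + a)*(a - 10*a)) = 8*((6 + a)*(-9*a)) = 8*(-9*a*(6 + a)) = -72*a*(6 + a))
(V - 136)*N(-11) = (375 - 136)*(-72*(-11)*(6 - 11)) = 239*(-72*(-11)*(-5)) = 239*(-3960) = -946440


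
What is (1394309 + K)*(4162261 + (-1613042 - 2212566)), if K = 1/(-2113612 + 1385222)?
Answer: 341905033401352377/728390 ≈ 4.6940e+11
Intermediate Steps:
K = -1/728390 (K = 1/(-728390) = -1/728390 ≈ -1.3729e-6)
(1394309 + K)*(4162261 + (-1613042 - 2212566)) = (1394309 - 1/728390)*(4162261 + (-1613042 - 2212566)) = 1015600732509*(4162261 - 3825608)/728390 = (1015600732509/728390)*336653 = 341905033401352377/728390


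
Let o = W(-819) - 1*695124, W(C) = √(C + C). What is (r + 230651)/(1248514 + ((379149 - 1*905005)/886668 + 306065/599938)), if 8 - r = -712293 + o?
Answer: 217841922956853096/166035441907185167 - 398959369938*I*√182/166035441907185167 ≈ 1.312 - 3.2416e-5*I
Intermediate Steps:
W(C) = √2*√C (W(C) = √(2*C) = √2*√C)
o = -695124 + 3*I*√182 (o = √2*√(-819) - 1*695124 = √2*(3*I*√91) - 695124 = 3*I*√182 - 695124 = -695124 + 3*I*√182 ≈ -6.9512e+5 + 40.472*I)
r = 1407425 - 3*I*√182 (r = 8 - (-712293 + (-695124 + 3*I*√182)) = 8 - (-1407417 + 3*I*√182) = 8 + (1407417 - 3*I*√182) = 1407425 - 3*I*√182 ≈ 1.4074e+6 - 40.472*I)
(r + 230651)/(1248514 + ((379149 - 1*905005)/886668 + 306065/599938)) = ((1407425 - 3*I*√182) + 230651)/(1248514 + ((379149 - 1*905005)/886668 + 306065/599938)) = (1638076 - 3*I*√182)/(1248514 + ((379149 - 905005)*(1/886668) + 306065*(1/599938))) = (1638076 - 3*I*√182)/(1248514 + (-525856*1/886668 + 306065/599938)) = (1638076 - 3*I*√182)/(1248514 + (-131464/221667 + 306065/599938)) = (1638076 - 3*I*√182)/(1248514 - 11025738877/132986456646) = (1638076 - 3*I*√182)/(166035441907185167/132986456646) = (1638076 - 3*I*√182)*(132986456646/166035441907185167) = 217841922956853096/166035441907185167 - 398959369938*I*√182/166035441907185167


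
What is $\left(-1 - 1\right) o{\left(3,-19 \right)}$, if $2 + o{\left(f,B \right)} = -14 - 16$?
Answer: $64$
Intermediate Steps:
$o{\left(f,B \right)} = -32$ ($o{\left(f,B \right)} = -2 - 30 = -32$)
$\left(-1 - 1\right) o{\left(3,-19 \right)} = \left(-1 - 1\right) \left(-32\right) = \left(-2\right) \left(-32\right) = 64$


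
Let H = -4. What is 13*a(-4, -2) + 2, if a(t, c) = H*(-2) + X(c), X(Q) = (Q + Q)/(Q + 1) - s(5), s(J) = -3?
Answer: 197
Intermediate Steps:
X(Q) = 3 + 2*Q/(1 + Q) (X(Q) = (Q + Q)/(Q + 1) - 1*(-3) = (2*Q)/(1 + Q) + 3 = 2*Q/(1 + Q) + 3 = 3 + 2*Q/(1 + Q))
a(t, c) = 8 + (3 + 5*c)/(1 + c) (a(t, c) = -4*(-2) + (3 + 5*c)/(1 + c) = 8 + (3 + 5*c)/(1 + c))
13*a(-4, -2) + 2 = 13*((11 + 13*(-2))/(1 - 2)) + 2 = 13*((11 - 26)/(-1)) + 2 = 13*(-1*(-15)) + 2 = 13*15 + 2 = 195 + 2 = 197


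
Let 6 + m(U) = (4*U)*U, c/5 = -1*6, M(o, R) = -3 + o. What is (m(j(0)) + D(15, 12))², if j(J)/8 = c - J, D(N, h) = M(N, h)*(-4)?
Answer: 53059279716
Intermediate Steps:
D(N, h) = 12 - 4*N (D(N, h) = (-3 + N)*(-4) = 12 - 4*N)
c = -30 (c = 5*(-1*6) = 5*(-6) = -30)
j(J) = -240 - 8*J (j(J) = 8*(-30 - J) = -240 - 8*J)
m(U) = -6 + 4*U² (m(U) = -6 + (4*U)*U = -6 + 4*U²)
(m(j(0)) + D(15, 12))² = ((-6 + 4*(-240 - 8*0)²) + (12 - 4*15))² = ((-6 + 4*(-240 + 0)²) + (12 - 60))² = ((-6 + 4*(-240)²) - 48)² = ((-6 + 4*57600) - 48)² = ((-6 + 230400) - 48)² = (230394 - 48)² = 230346² = 53059279716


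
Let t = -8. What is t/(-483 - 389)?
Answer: 1/109 ≈ 0.0091743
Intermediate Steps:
t/(-483 - 389) = -8/(-483 - 389) = -8/(-872) = -8*(-1/872) = 1/109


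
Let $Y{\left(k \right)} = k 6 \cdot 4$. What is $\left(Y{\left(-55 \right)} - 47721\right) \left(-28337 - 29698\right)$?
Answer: $2846094435$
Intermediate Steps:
$Y{\left(k \right)} = 24 k$ ($Y{\left(k \right)} = 6 k 4 = 24 k$)
$\left(Y{\left(-55 \right)} - 47721\right) \left(-28337 - 29698\right) = \left(24 \left(-55\right) - 47721\right) \left(-28337 - 29698\right) = \left(-1320 - 47721\right) \left(-58035\right) = \left(-49041\right) \left(-58035\right) = 2846094435$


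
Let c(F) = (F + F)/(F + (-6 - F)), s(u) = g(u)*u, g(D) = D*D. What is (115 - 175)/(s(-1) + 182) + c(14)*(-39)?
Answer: 32882/181 ≈ 181.67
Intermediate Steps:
g(D) = D²
s(u) = u³ (s(u) = u²*u = u³)
c(F) = -F/3 (c(F) = (2*F)/(-6) = (2*F)*(-⅙) = -F/3)
(115 - 175)/(s(-1) + 182) + c(14)*(-39) = (115 - 175)/((-1)³ + 182) - ⅓*14*(-39) = -60/(-1 + 182) - 14/3*(-39) = -60/181 + 182 = 32882/181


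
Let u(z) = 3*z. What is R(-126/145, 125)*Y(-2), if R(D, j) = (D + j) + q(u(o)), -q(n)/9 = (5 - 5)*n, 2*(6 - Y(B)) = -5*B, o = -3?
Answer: 17999/145 ≈ 124.13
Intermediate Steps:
Y(B) = 6 + 5*B/2 (Y(B) = 6 - (-5)*B/2 = 6 + 5*B/2)
q(n) = 0 (q(n) = -9*(5 - 5)*n = -0*n = -9*0 = 0)
R(D, j) = D + j (R(D, j) = (D + j) + 0 = D + j)
R(-126/145, 125)*Y(-2) = (-126/145 + 125)*(6 + (5/2)*(-2)) = (-126*1/145 + 125)*(6 - 5) = (-126/145 + 125)*1 = (17999/145)*1 = 17999/145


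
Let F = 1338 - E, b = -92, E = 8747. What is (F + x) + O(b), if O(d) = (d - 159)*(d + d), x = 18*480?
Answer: 47415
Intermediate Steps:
F = -7409 (F = 1338 - 1*8747 = 1338 - 8747 = -7409)
x = 8640
O(d) = 2*d*(-159 + d) (O(d) = (-159 + d)*(2*d) = 2*d*(-159 + d))
(F + x) + O(b) = (-7409 + 8640) + 2*(-92)*(-159 - 92) = 1231 + 2*(-92)*(-251) = 1231 + 46184 = 47415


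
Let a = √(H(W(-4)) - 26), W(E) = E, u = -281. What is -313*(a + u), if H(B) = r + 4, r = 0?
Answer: 87953 - 313*I*√22 ≈ 87953.0 - 1468.1*I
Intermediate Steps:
H(B) = 4 (H(B) = 0 + 4 = 4)
a = I*√22 (a = √(4 - 26) = √(-22) = I*√22 ≈ 4.6904*I)
-313*(a + u) = -313*(I*√22 - 281) = -313*(-281 + I*√22) = 87953 - 313*I*√22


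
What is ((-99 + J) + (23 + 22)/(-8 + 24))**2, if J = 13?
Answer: 1771561/256 ≈ 6920.2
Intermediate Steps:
((-99 + J) + (23 + 22)/(-8 + 24))**2 = ((-99 + 13) + (23 + 22)/(-8 + 24))**2 = (-86 + 45/16)**2 = (-1331/16)**2 = 1771561/256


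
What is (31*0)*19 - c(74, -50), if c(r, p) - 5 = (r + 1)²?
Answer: -5630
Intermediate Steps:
c(r, p) = 5 + (1 + r)² (c(r, p) = 5 + (r + 1)² = 5 + (1 + r)²)
(31*0)*19 - c(74, -50) = (31*0)*19 - (5 + (1 + 74)²) = 0*19 - (5 + 75²) = 0 - (5 + 5625) = 0 - 1*5630 = 0 - 5630 = -5630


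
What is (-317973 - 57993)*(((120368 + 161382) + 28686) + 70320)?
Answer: -143151310296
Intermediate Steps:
(-317973 - 57993)*(((120368 + 161382) + 28686) + 70320) = -375966*((281750 + 28686) + 70320) = -375966*(310436 + 70320) = -375966*380756 = -143151310296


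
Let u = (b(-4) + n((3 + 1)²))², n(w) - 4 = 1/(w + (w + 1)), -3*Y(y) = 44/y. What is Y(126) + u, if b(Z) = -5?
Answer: 18842/22869 ≈ 0.82391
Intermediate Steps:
Y(y) = -44/(3*y)
n(w) = 4 + 1/(1 + 2*w) (n(w) = 4 + 1/(w + (w + 1)) = 4 + 1/(w + (1 + w)) = 4 + 1/(1 + 2*w))
u = 1024/1089 (u = (-5 + (5 + 8*(3 + 1)²)/(1 + 2*(3 + 1)²))² = (-5 + (5 + 8*4²)/(1 + 2*4²))² = (-5 + (5 + 8*16)/(1 + 2*16))² = (-5 + (5 + 128)/(1 + 32))² = (-5 + 133/33)² = (-32/33)² = 1024/1089 ≈ 0.94031)
Y(126) + u = -44/3/126 + 1024/1089 = -44/3*1/126 + 1024/1089 = -22/189 + 1024/1089 = 18842/22869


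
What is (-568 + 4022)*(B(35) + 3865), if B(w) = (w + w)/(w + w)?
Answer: 13353164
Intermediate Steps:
B(w) = 1 (B(w) = (2*w)/((2*w)) = (2*w)*(1/(2*w)) = 1)
(-568 + 4022)*(B(35) + 3865) = (-568 + 4022)*(1 + 3865) = 3454*3866 = 13353164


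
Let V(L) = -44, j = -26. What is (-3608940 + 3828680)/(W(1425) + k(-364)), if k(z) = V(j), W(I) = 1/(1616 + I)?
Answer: -668229340/133803 ≈ -4994.1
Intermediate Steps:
k(z) = -44
(-3608940 + 3828680)/(W(1425) + k(-364)) = (-3608940 + 3828680)/(1/(1616 + 1425) - 44) = 219740/(1/3041 - 44) = 219740/(-133803/3041) = 219740*(-3041/133803) = -668229340/133803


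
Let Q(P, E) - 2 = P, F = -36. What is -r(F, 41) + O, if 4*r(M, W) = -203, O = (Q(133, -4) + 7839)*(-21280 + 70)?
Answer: -676513957/4 ≈ -1.6913e+8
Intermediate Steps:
Q(P, E) = 2 + P
O = -169128540 (O = ((2 + 133) + 7839)*(-21280 + 70) = (135 + 7839)*(-21210) = 7974*(-21210) = -169128540)
r(M, W) = -203/4 (r(M, W) = (¼)*(-203) = -203/4)
-r(F, 41) + O = -1*(-203/4) - 169128540 = 203/4 - 169128540 = -676513957/4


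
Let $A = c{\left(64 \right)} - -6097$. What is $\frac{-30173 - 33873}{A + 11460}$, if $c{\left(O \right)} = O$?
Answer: $- \frac{64046}{17621} \approx -3.6346$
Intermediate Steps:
$A = 6161$ ($A = 64 - -6097 = 64 + 6097 = 6161$)
$\frac{-30173 - 33873}{A + 11460} = \frac{-30173 - 33873}{6161 + 11460} = - \frac{64046}{17621}$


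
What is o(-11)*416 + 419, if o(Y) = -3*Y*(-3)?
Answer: -40765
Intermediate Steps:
o(Y) = 9*Y
o(-11)*416 + 419 = (9*(-11))*416 + 419 = -99*416 + 419 = -41184 + 419 = -40765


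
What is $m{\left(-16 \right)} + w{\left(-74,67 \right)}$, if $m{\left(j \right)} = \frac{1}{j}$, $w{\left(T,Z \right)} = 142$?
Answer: $\frac{2271}{16} \approx 141.94$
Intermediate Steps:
$m{\left(-16 \right)} + w{\left(-74,67 \right)} = \frac{1}{-16} + 142 = - \frac{1}{16} + 142 = \frac{2271}{16}$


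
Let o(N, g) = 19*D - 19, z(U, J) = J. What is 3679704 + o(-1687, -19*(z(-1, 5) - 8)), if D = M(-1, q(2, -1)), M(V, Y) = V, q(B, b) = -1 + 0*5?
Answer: 3679666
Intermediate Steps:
q(B, b) = -1 (q(B, b) = -1 + 0 = -1)
D = -1
o(N, g) = -38 (o(N, g) = 19*(-1) - 19 = -19 - 19 = -38)
3679704 + o(-1687, -19*(z(-1, 5) - 8)) = 3679704 - 38 = 3679666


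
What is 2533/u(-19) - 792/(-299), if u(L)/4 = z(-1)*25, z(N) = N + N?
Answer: -598967/59800 ≈ -10.016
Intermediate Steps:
z(N) = 2*N
u(L) = -200 (u(L) = 4*((2*(-1))*25) = 4*(-2*25) = 4*(-50) = -200)
2533/u(-19) - 792/(-299) = 2533/(-200) - 792/(-299) = 2533*(-1/200) - 792*(-1/299) = -2533/200 + 792/299 = -598967/59800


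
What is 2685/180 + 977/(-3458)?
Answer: 303629/20748 ≈ 14.634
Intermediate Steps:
2685/180 + 977/(-3458) = 2685*(1/180) + 977*(-1/3458) = 179/12 - 977/3458 = 303629/20748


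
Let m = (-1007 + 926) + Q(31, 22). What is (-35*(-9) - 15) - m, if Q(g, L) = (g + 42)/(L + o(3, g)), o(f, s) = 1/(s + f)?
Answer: 282887/749 ≈ 377.69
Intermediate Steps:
o(f, s) = 1/(f + s)
Q(g, L) = (42 + g)/(L + 1/(3 + g)) (Q(g, L) = (g + 42)/(L + 1/(3 + g)) = (42 + g)/(L + 1/(3 + g)))
m = -58187/749 (m = (-1007 + 926) + (3 + 31)*(42 + 31)/(1 + 22*(3 + 31)) = -81 + 34*73/(1 + 22*34) = -81 + 34*73/(1 + 748) = -81 + 34*73/749 = -81 + (1/749)*34*73 = -81 + 2482/749 = -58187/749 ≈ -77.686)
(-35*(-9) - 15) - m = (-35*(-9) - 15) - 1*(-58187/749) = (315 - 15) + 58187/749 = 300 + 58187/749 = 282887/749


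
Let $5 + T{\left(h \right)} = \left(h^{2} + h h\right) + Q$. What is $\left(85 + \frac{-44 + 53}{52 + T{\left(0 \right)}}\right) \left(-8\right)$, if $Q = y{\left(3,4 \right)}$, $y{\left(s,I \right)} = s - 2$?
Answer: $- \frac{1363}{2} \approx -681.5$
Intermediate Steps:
$y{\left(s,I \right)} = -2 + s$
$Q = 1$ ($Q = -2 + 3 = 1$)
$T{\left(h \right)} = -4 + 2 h^{2}$ ($T{\left(h \right)} = -5 + \left(\left(h^{2} + h h\right) + 1\right) = -5 + \left(\left(h^{2} + h^{2}\right) + 1\right) = -5 + \left(2 h^{2} + 1\right) = -5 + \left(1 + 2 h^{2}\right) = -4 + 2 h^{2}$)
$\left(85 + \frac{-44 + 53}{52 + T{\left(0 \right)}}\right) \left(-8\right) = \left(85 + \frac{-44 + 53}{52 - \left(4 - 2 \cdot 0^{2}\right)}\right) \left(-8\right) = \left(85 + \frac{9}{52 + \left(-4 + 2 \cdot 0\right)}\right) \left(-8\right) = \left(85 + \frac{9}{52 + \left(-4 + 0\right)}\right) \left(-8\right) = \left(85 + \frac{9}{52 - 4}\right) \left(-8\right) = \left(85 + \frac{9}{48}\right) \left(-8\right) = \left(85 + 9 \cdot \frac{1}{48}\right) \left(-8\right) = \left(85 + \frac{3}{16}\right) \left(-8\right) = \frac{1363}{16} \left(-8\right) = - \frac{1363}{2}$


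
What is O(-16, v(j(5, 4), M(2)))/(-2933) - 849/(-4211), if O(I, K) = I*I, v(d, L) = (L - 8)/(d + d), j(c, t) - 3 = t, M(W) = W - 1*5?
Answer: 1412101/12350863 ≈ 0.11433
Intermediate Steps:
M(W) = -5 + W (M(W) = W - 5 = -5 + W)
j(c, t) = 3 + t
v(d, L) = (-8 + L)/(2*d) (v(d, L) = (-8 + L)/((2*d)) = (-8 + L)*(1/(2*d)) = (-8 + L)/(2*d))
O(I, K) = I²
O(-16, v(j(5, 4), M(2)))/(-2933) - 849/(-4211) = (-16)²/(-2933) - 849/(-4211) = 256*(-1/2933) - 849*(-1/4211) = -256/2933 + 849/4211 = 1412101/12350863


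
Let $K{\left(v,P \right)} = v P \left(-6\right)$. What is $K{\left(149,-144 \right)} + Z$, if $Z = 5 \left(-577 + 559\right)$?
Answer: $128646$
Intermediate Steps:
$K{\left(v,P \right)} = - 6 P v$ ($K{\left(v,P \right)} = P v \left(-6\right) = - 6 P v$)
$Z = -90$ ($Z = 5 \left(-18\right) = -90$)
$K{\left(149,-144 \right)} + Z = \left(-6\right) \left(-144\right) 149 - 90 = 128736 - 90 = 128646$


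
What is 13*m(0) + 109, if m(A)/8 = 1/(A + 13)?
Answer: 117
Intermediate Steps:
m(A) = 8/(13 + A) (m(A) = 8/(A + 13) = 8/(13 + A))
13*m(0) + 109 = 13*(8/(13 + 0)) + 109 = 13*(8/13) + 109 = 8 + 109 = 117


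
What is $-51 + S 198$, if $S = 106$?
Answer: $20937$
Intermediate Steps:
$-51 + S 198 = -51 + 106 \cdot 198 = -51 + 20988 = 20937$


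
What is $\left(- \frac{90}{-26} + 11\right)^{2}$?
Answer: $\frac{35344}{169} \approx 209.14$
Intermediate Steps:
$\left(- \frac{90}{-26} + 11\right)^{2} = \left(\left(-90\right) \left(- \frac{1}{26}\right) + 11\right)^{2} = \left(\frac{45}{13} + 11\right)^{2} = \left(\frac{188}{13}\right)^{2} = \frac{35344}{169}$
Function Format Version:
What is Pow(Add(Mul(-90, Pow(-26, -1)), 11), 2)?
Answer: Rational(35344, 169) ≈ 209.14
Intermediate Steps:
Pow(Add(Mul(-90, Pow(-26, -1)), 11), 2) = Pow(Add(Mul(-90, Rational(-1, 26)), 11), 2) = Pow(Add(Rational(45, 13), 11), 2) = Pow(Rational(188, 13), 2) = Rational(35344, 169)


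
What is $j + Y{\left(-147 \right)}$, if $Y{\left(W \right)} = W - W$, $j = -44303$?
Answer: $-44303$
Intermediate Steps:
$Y{\left(W \right)} = 0$
$j + Y{\left(-147 \right)} = -44303 + 0 = -44303$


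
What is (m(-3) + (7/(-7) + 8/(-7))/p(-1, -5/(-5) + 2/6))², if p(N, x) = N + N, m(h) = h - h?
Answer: 225/196 ≈ 1.1480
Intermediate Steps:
m(h) = 0
p(N, x) = 2*N
(m(-3) + (7/(-7) + 8/(-7))/p(-1, -5/(-5) + 2/6))² = (0 + (7/(-7) + 8/(-7))/((2*(-1))))² = (0 + (7*(-⅐) + 8*(-⅐))/(-2))² = (0 + (-1 - 8/7)*(-½))² = (0 - 15/7*(-½))² = (0 + 15/14)² = (15/14)² = 225/196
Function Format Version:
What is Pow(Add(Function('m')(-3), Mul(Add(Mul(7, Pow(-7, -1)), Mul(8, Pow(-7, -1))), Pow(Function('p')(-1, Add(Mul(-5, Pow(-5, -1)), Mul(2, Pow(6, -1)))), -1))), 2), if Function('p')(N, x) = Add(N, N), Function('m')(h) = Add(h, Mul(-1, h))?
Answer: Rational(225, 196) ≈ 1.1480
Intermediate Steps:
Function('m')(h) = 0
Function('p')(N, x) = Mul(2, N)
Pow(Add(Function('m')(-3), Mul(Add(Mul(7, Pow(-7, -1)), Mul(8, Pow(-7, -1))), Pow(Function('p')(-1, Add(Mul(-5, Pow(-5, -1)), Mul(2, Pow(6, -1)))), -1))), 2) = Pow(Add(0, Mul(Add(Mul(7, Pow(-7, -1)), Mul(8, Pow(-7, -1))), Pow(Mul(2, -1), -1))), 2) = Pow(Add(0, Mul(Add(Mul(7, Rational(-1, 7)), Mul(8, Rational(-1, 7))), Pow(-2, -1))), 2) = Pow(Add(0, Mul(Add(-1, Rational(-8, 7)), Rational(-1, 2))), 2) = Pow(Add(0, Mul(Rational(-15, 7), Rational(-1, 2))), 2) = Pow(Add(0, Rational(15, 14)), 2) = Pow(Rational(15, 14), 2) = Rational(225, 196)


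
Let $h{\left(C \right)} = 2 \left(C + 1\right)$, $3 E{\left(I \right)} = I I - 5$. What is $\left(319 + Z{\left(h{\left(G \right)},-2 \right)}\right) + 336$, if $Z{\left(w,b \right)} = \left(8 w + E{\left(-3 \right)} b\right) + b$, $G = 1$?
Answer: $\frac{2047}{3} \approx 682.33$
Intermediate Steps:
$E{\left(I \right)} = - \frac{5}{3} + \frac{I^{2}}{3}$ ($E{\left(I \right)} = \frac{I I - 5}{3} = \frac{I^{2} - 5}{3} = \frac{-5 + I^{2}}{3} = - \frac{5}{3} + \frac{I^{2}}{3}$)
$h{\left(C \right)} = 2 + 2 C$ ($h{\left(C \right)} = 2 \left(1 + C\right) = 2 + 2 C$)
$Z{\left(w,b \right)} = 8 w + \frac{7 b}{3}$ ($Z{\left(w,b \right)} = \left(8 w + \left(- \frac{5}{3} + \frac{\left(-3\right)^{2}}{3}\right) b\right) + b = \left(8 w + \left(- \frac{5}{3} + \frac{1}{3} \cdot 9\right) b\right) + b = \left(8 w + \left(- \frac{5}{3} + 3\right) b\right) + b = \left(8 w + \frac{4 b}{3}\right) + b = 8 w + \frac{7 b}{3}$)
$\left(319 + Z{\left(h{\left(G \right)},-2 \right)}\right) + 336 = \left(319 + \left(8 \left(2 + 2 \cdot 1\right) + \frac{7}{3} \left(-2\right)\right)\right) + 336 = \left(319 - \left(\frac{14}{3} - 8 \left(2 + 2\right)\right)\right) + 336 = \left(319 + \left(8 \cdot 4 - \frac{14}{3}\right)\right) + 336 = \left(319 + \left(32 - \frac{14}{3}\right)\right) + 336 = \left(319 + \frac{82}{3}\right) + 336 = \frac{1039}{3} + 336 = \frac{2047}{3}$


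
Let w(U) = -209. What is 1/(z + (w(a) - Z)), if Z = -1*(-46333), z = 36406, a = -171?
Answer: -1/10136 ≈ -9.8658e-5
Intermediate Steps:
Z = 46333
1/(z + (w(a) - Z)) = 1/(36406 + (-209 - 1*46333)) = 1/(36406 + (-209 - 46333)) = 1/(36406 - 46542) = 1/(-10136) = -1/10136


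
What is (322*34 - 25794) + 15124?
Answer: 278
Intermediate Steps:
(322*34 - 25794) + 15124 = (10948 - 25794) + 15124 = -14846 + 15124 = 278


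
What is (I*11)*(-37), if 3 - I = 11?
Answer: 3256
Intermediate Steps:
I = -8 (I = 3 - 1*11 = 3 - 11 = -8)
(I*11)*(-37) = -8*11*(-37) = -88*(-37) = 3256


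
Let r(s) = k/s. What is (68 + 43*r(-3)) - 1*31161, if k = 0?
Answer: -31093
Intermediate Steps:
r(s) = 0 (r(s) = 0/s = 0)
(68 + 43*r(-3)) - 1*31161 = (68 + 43*0) - 1*31161 = (68 + 0) - 31161 = 68 - 31161 = -31093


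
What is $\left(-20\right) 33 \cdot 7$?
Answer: $-4620$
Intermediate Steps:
$\left(-20\right) 33 \cdot 7 = \left(-660\right) 7 = -4620$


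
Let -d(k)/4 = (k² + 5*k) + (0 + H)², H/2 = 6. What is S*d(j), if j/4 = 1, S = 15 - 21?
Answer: 4320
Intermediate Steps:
H = 12 (H = 2*6 = 12)
S = -6
j = 4 (j = 4*1 = 4)
d(k) = -576 - 20*k - 4*k² (d(k) = -4*((k² + 5*k) + (0 + 12)²) = -4*((k² + 5*k) + 12²) = -4*((k² + 5*k) + 144) = -4*(144 + k² + 5*k) = -576 - 20*k - 4*k²)
S*d(j) = -6*(-576 - 20*4 - 4*4²) = -6*(-576 - 80 - 4*16) = -6*(-576 - 80 - 64) = -6*(-720) = 4320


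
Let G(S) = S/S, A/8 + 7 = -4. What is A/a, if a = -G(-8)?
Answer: 88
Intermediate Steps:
A = -88 (A = -56 + 8*(-4) = -56 - 32 = -88)
G(S) = 1
a = -1 (a = -1*1 = -1)
A/a = -88/(-1) = -88*(-1) = 88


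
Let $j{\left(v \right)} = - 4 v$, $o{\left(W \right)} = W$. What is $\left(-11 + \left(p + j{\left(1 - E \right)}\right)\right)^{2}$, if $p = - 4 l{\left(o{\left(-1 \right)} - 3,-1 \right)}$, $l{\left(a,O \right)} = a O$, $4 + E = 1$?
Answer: $1849$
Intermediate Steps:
$E = -3$ ($E = -4 + 1 = -3$)
$l{\left(a,O \right)} = O a$
$p = -16$ ($p = - 4 \left(- (-1 - 3)\right) = - 4 \left(\left(-1\right) \left(-4\right)\right) = \left(-4\right) 4 = -16$)
$\left(-11 + \left(p + j{\left(1 - E \right)}\right)\right)^{2} = \left(-11 - \left(16 + 4 \left(1 - -3\right)\right)\right)^{2} = \left(-11 - \left(16 + 4 \left(1 + 3\right)\right)\right)^{2} = \left(-11 - 32\right)^{2} = \left(-43\right)^{2} = 1849$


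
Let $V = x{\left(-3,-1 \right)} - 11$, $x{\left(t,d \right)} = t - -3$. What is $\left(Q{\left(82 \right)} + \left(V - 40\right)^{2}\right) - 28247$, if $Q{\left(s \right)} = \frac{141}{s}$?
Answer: $- \frac{2102831}{82} \approx -25644.0$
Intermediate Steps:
$x{\left(t,d \right)} = 3 + t$ ($x{\left(t,d \right)} = t + 3 = 3 + t$)
$V = -11$ ($V = \left(3 - 3\right) - 11 = 0 - 11 = -11$)
$\left(Q{\left(82 \right)} + \left(V - 40\right)^{2}\right) - 28247 = \left(\frac{141}{82} + \left(-11 - 40\right)^{2}\right) - 28247 = \left(141 \cdot \frac{1}{82} + \left(-51\right)^{2}\right) - 28247 = \left(\frac{141}{82} + 2601\right) - 28247 = \frac{213423}{82} - 28247 = - \frac{2102831}{82}$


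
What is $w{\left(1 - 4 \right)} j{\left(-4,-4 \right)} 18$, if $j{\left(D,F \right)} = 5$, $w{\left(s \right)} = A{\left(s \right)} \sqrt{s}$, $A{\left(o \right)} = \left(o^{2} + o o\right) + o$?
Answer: $1350 i \sqrt{3} \approx 2338.3 i$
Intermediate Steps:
$A{\left(o \right)} = o + 2 o^{2}$ ($A{\left(o \right)} = \left(o^{2} + o^{2}\right) + o = 2 o^{2} + o = o + 2 o^{2}$)
$w{\left(s \right)} = s^{\frac{3}{2}} \left(1 + 2 s\right)$ ($w{\left(s \right)} = s \left(1 + 2 s\right) \sqrt{s} = s^{\frac{3}{2}} \left(1 + 2 s\right)$)
$w{\left(1 - 4 \right)} j{\left(-4,-4 \right)} 18 = \left(1 - 4\right)^{\frac{3}{2}} \left(1 + 2 \left(1 - 4\right)\right) 5 \cdot 18 = \left(-3\right)^{\frac{3}{2}} \left(1 + 2 \left(-3\right)\right) 5 \cdot 18 = - 3 i \sqrt{3} \left(1 - 6\right) 5 \cdot 18 = - 3 i \sqrt{3} \left(-5\right) 5 \cdot 18 = 15 i \sqrt{3} \cdot 5 \cdot 18 = 75 i \sqrt{3} \cdot 18 = 1350 i \sqrt{3}$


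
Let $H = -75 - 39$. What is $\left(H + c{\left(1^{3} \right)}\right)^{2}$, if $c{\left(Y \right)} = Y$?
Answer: $12769$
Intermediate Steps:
$H = -114$ ($H = -75 - 39 = -114$)
$\left(H + c{\left(1^{3} \right)}\right)^{2} = \left(-114 + 1^{3}\right)^{2} = \left(-114 + 1\right)^{2} = \left(-113\right)^{2} = 12769$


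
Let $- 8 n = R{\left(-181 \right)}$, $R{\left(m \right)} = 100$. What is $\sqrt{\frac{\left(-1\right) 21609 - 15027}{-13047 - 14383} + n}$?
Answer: $\frac{i \sqrt{8400135770}}{27430} \approx 3.3413 i$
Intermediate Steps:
$n = - \frac{25}{2}$ ($n = \left(- \frac{1}{8}\right) 100 = - \frac{25}{2} \approx -12.5$)
$\sqrt{\frac{\left(-1\right) 21609 - 15027}{-13047 - 14383} + n} = \sqrt{\frac{\left(-1\right) 21609 - 15027}{-13047 - 14383} - \frac{25}{2}} = \sqrt{\frac{-21609 - 15027}{-27430} - \frac{25}{2}} = \sqrt{\left(-36636\right) \left(- \frac{1}{27430}\right) - \frac{25}{2}} = \sqrt{\frac{18318}{13715} - \frac{25}{2}} = \sqrt{- \frac{306239}{27430}} = \frac{i \sqrt{8400135770}}{27430}$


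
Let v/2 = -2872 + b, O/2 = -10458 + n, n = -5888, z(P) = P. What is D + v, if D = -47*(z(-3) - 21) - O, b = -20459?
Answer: -12842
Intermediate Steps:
O = -32692 (O = 2*(-10458 - 5888) = 2*(-16346) = -32692)
v = -46662 (v = 2*(-2872 - 20459) = 2*(-23331) = -46662)
D = 33820 (D = -47*(-3 - 21) - 1*(-32692) = -47*(-24) + 32692 = 1128 + 32692 = 33820)
D + v = 33820 - 46662 = -12842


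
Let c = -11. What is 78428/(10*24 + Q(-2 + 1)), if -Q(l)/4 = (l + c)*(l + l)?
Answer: 19607/36 ≈ 544.64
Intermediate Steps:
Q(l) = -8*l*(-11 + l) (Q(l) = -4*(l - 11)*(l + l) = -4*(-11 + l)*2*l = -8*l*(-11 + l))
78428/(10*24 + Q(-2 + 1)) = 78428/(10*24 + 8*(-2 + 1)*(11 - (-2 + 1))) = 78428/(240 + 8*(-1)*(11 - 1*(-1))) = 78428/(240 + 8*(-1)*(11 + 1)) = 78428/(240 + 8*(-1)*12) = 78428/(240 - 96) = 78428/144 = 78428*(1/144) = 19607/36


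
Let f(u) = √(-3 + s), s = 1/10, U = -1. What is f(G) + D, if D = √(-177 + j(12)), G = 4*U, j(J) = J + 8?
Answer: I*(√157 + √290/10) ≈ 14.233*I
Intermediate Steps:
j(J) = 8 + J
G = -4 (G = 4*(-1) = -4)
s = ⅒ ≈ 0.10000
D = I*√157 (D = √(-177 + (8 + 12)) = √(-177 + 20) = √(-157) = I*√157 ≈ 12.53*I)
f(u) = I*√290/10 (f(u) = √(-3 + ⅒) = √(-29/10) = I*√290/10)
f(G) + D = I*√290/10 + I*√157 = I*√157 + I*√290/10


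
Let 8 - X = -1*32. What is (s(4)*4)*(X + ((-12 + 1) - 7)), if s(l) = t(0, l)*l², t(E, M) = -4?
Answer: -5632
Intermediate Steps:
X = 40 (X = 8 - (-1)*32 = 8 - 1*(-32) = 8 + 32 = 40)
s(l) = -4*l²
(s(4)*4)*(X + ((-12 + 1) - 7)) = (-4*4²*4)*(40 + ((-12 + 1) - 7)) = (-4*16*4)*(40 + (-11 - 7)) = (-64*4)*(40 - 18) = -256*22 = -5632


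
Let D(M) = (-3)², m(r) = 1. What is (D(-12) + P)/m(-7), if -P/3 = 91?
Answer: -264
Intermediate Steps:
P = -273 (P = -3*91 = -273)
D(M) = 9
(D(-12) + P)/m(-7) = (9 - 273)/1 = -264*1 = -264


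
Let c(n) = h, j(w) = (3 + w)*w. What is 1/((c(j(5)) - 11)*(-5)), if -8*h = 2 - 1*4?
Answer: 4/215 ≈ 0.018605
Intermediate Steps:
j(w) = w*(3 + w)
h = ¼ (h = -(2 - 1*4)/8 = -(2 - 4)/8 = -⅛*(-2) = ¼ ≈ 0.25000)
c(n) = ¼
1/((c(j(5)) - 11)*(-5)) = 1/((¼ - 11)*(-5)) = 1/(-43/4*(-5)) = 1/(215/4) = 4/215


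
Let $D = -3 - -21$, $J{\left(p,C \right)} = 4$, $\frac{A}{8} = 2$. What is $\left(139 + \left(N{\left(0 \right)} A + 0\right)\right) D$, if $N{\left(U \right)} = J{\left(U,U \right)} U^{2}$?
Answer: $2502$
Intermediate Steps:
$A = 16$ ($A = 8 \cdot 2 = 16$)
$N{\left(U \right)} = 4 U^{2}$
$D = 18$ ($D = -3 + 21 = 18$)
$\left(139 + \left(N{\left(0 \right)} A + 0\right)\right) D = \left(139 + \left(4 \cdot 0^{2} \cdot 16 + 0\right)\right) 18 = \left(139 + \left(4 \cdot 0 \cdot 16 + 0\right)\right) 18 = \left(139 + \left(0 \cdot 16 + 0\right)\right) 18 = \left(139 + \left(0 + 0\right)\right) 18 = \left(139 + 0\right) 18 = 139 \cdot 18 = 2502$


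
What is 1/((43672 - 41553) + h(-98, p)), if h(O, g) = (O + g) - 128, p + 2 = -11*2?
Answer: 1/1869 ≈ 0.00053505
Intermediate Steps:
p = -24 (p = -2 - 11*2 = -2 - 22 = -24)
h(O, g) = -128 + O + g
1/((43672 - 41553) + h(-98, p)) = 1/((43672 - 41553) + (-128 - 98 - 24)) = 1/(2119 - 250) = 1/1869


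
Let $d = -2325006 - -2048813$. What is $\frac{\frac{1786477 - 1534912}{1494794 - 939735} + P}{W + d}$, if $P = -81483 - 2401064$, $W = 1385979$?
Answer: $- \frac{688979901854}{307998353687} \approx -2.237$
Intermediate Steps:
$d = -276193$ ($d = -2325006 + 2048813 = -276193$)
$P = -2482547$ ($P = -81483 - 2401064 = -2482547$)
$\frac{\frac{1786477 - 1534912}{1494794 - 939735} + P}{W + d} = \frac{\frac{1786477 - 1534912}{1494794 - 939735} - 2482547}{1385979 - 276193} = \frac{\frac{251565}{555059} - 2482547}{1109786} = \left(251565 \cdot \frac{1}{555059} - 2482547\right) \frac{1}{1109786} = \left(\frac{251565}{555059} - 2482547\right) \frac{1}{1109786} = \left(- \frac{1377959803708}{555059}\right) \frac{1}{1109786} = - \frac{688979901854}{307998353687}$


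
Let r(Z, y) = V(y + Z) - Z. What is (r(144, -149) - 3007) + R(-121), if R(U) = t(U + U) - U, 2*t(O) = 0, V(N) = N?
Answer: -3035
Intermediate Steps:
t(O) = 0 (t(O) = (½)*0 = 0)
r(Z, y) = y (r(Z, y) = (y + Z) - Z = (Z + y) - Z = y)
R(U) = -U (R(U) = 0 - U = -U)
(r(144, -149) - 3007) + R(-121) = (-149 - 3007) - 1*(-121) = -3156 + 121 = -3035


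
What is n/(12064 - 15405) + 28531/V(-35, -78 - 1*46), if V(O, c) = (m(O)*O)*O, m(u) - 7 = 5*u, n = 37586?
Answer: -7830520871/687577800 ≈ -11.389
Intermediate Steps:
m(u) = 7 + 5*u
V(O, c) = O²*(7 + 5*O) (V(O, c) = ((7 + 5*O)*O)*O = (O*(7 + 5*O))*O = O²*(7 + 5*O))
n/(12064 - 15405) + 28531/V(-35, -78 - 1*46) = 37586/(12064 - 15405) + 28531/(((-35)²*(7 + 5*(-35)))) = 37586/(-3341) + 28531/((1225*(7 - 175))) = 37586*(-1/3341) + 28531/((1225*(-168))) = -37586/3341 + 28531/(-205800) = -37586/3341 + 28531*(-1/205800) = -37586/3341 - 28531/205800 = -7830520871/687577800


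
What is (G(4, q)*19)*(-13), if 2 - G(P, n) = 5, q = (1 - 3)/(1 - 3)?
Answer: 741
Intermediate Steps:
q = 1 (q = -2/(-2) = -2*(-½) = 1)
G(P, n) = -3 (G(P, n) = 2 - 1*5 = 2 - 5 = -3)
(G(4, q)*19)*(-13) = -3*19*(-13) = -57*(-13) = 741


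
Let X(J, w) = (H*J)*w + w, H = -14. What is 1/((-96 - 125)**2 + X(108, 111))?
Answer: -1/118880 ≈ -8.4119e-6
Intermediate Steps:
X(J, w) = w - 14*J*w (X(J, w) = (-14*J)*w + w = -14*J*w + w = w - 14*J*w)
1/((-96 - 125)**2 + X(108, 111)) = 1/((-96 - 125)**2 + 111*(1 - 14*108)) = 1/((-221)**2 + 111*(1 - 1512)) = 1/(48841 + 111*(-1511)) = 1/(48841 - 167721) = 1/(-118880) = -1/118880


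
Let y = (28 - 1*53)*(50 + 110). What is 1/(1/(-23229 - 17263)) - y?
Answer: -36492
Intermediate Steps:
y = -4000 (y = (28 - 53)*160 = -25*160 = -4000)
1/(1/(-23229 - 17263)) - y = 1/(1/(-23229 - 17263)) - 1*(-4000) = 1/(1/(-40492)) + 4000 = 1/(-1/40492) + 4000 = -40492 + 4000 = -36492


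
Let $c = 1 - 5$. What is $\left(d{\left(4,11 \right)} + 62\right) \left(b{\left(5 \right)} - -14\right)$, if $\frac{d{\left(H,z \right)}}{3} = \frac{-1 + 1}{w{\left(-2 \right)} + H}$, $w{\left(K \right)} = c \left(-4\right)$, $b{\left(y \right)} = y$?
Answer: $1178$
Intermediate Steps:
$c = -4$ ($c = 1 - 5 = -4$)
$w{\left(K \right)} = 16$ ($w{\left(K \right)} = \left(-4\right) \left(-4\right) = 16$)
$d{\left(H,z \right)} = 0$ ($d{\left(H,z \right)} = 3 \frac{-1 + 1}{16 + H} = 3 \frac{0}{16 + H} = 3 \cdot 0 = 0$)
$\left(d{\left(4,11 \right)} + 62\right) \left(b{\left(5 \right)} - -14\right) = \left(0 + 62\right) \left(5 - -14\right) = 62 \left(5 + 14\right) = 62 \cdot 19 = 1178$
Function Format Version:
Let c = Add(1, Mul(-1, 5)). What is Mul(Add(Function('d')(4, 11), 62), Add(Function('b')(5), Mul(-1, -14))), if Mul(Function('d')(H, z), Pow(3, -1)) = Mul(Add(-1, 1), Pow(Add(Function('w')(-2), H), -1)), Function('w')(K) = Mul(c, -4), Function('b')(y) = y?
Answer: 1178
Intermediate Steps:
c = -4 (c = Add(1, -5) = -4)
Function('w')(K) = 16 (Function('w')(K) = Mul(-4, -4) = 16)
Function('d')(H, z) = 0 (Function('d')(H, z) = Mul(3, Mul(Add(-1, 1), Pow(Add(16, H), -1))) = Mul(3, Mul(0, Pow(Add(16, H), -1))) = Mul(3, 0) = 0)
Mul(Add(Function('d')(4, 11), 62), Add(Function('b')(5), Mul(-1, -14))) = Mul(Add(0, 62), Add(5, Mul(-1, -14))) = Mul(62, Add(5, 14)) = Mul(62, 19) = 1178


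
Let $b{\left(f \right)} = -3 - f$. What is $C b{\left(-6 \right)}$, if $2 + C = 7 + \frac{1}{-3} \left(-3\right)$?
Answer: $18$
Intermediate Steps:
$C = 6$ ($C = -2 + \left(7 + \frac{1}{-3} \left(-3\right)\right) = -2 + \left(7 - -1\right) = -2 + \left(7 + 1\right) = -2 + 8 = 6$)
$C b{\left(-6 \right)} = 6 \left(-3 - -6\right) = 6 \left(-3 + 6\right) = 6 \cdot 3 = 18$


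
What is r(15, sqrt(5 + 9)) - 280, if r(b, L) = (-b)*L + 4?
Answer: -276 - 15*sqrt(14) ≈ -332.13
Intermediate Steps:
r(b, L) = 4 - L*b (r(b, L) = -L*b + 4 = 4 - L*b)
r(15, sqrt(5 + 9)) - 280 = (4 - 1*sqrt(5 + 9)*15) - 280 = (4 - 1*sqrt(14)*15) - 280 = (4 - 15*sqrt(14)) - 280 = -276 - 15*sqrt(14)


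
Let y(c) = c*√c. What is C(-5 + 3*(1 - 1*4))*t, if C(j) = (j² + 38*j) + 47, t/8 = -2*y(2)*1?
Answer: 9248*√2 ≈ 13079.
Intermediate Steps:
y(c) = c^(3/2)
t = -32*√2 (t = 8*(-4*√2*1) = 8*(-4*√2) = -32*√2 ≈ -45.255)
C(j) = 47 + j² + 38*j
C(-5 + 3*(1 - 1*4))*t = (47 + (-5 + 3*(1 - 1*4))² + 38*(-5 + 3*(1 - 1*4)))*(-32*√2) = (47 + (-5 + 3*(1 - 4))² + 38*(-5 + 3*(1 - 4)))*(-32*√2) = (47 + (-5 + 3*(-3))² + 38*(-5 + 3*(-3)))*(-32*√2) = (47 + (-5 - 9)² + 38*(-5 - 9))*(-32*√2) = (47 + (-14)² + 38*(-14))*(-32*√2) = (47 + 196 - 532)*(-32*√2) = -(-9248)*√2 = 9248*√2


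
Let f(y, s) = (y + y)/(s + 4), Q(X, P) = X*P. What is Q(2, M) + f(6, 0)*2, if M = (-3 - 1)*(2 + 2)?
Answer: -26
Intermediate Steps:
M = -16 (M = -4*4 = -16)
Q(X, P) = P*X
f(y, s) = 2*y/(4 + s) (f(y, s) = (2*y)/(4 + s) = 2*y/(4 + s))
Q(2, M) + f(6, 0)*2 = -16*2 + (2*6/(4 + 0))*2 = -32 + (2*6/4)*2 = -32 + (2*6*(¼))*2 = -32 + 3*2 = -32 + 6 = -26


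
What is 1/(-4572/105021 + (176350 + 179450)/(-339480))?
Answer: -33011601/36035717 ≈ -0.91608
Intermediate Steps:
1/(-4572/105021 + (176350 + 179450)/(-339480)) = 1/(-4572*1/105021 + 355800*(-1/339480)) = 1/(-508/11669 - 2965/2829) = 1/(-36035717/33011601) = -33011601/36035717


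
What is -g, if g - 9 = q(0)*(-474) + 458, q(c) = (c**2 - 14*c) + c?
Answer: -467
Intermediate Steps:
q(c) = c**2 - 13*c
g = 467 (g = 9 + ((0*(-13 + 0))*(-474) + 458) = 9 + ((0*(-13))*(-474) + 458) = 9 + (0*(-474) + 458) = 9 + (0 + 458) = 9 + 458 = 467)
-g = -1*467 = -467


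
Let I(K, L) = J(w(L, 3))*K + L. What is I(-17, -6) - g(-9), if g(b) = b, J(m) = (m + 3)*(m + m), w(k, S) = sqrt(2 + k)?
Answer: 139 - 204*I ≈ 139.0 - 204.0*I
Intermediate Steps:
J(m) = 2*m*(3 + m) (J(m) = (3 + m)*(2*m) = 2*m*(3 + m))
I(K, L) = L + 2*K*sqrt(2 + L)*(3 + sqrt(2 + L)) (I(K, L) = (2*sqrt(2 + L)*(3 + sqrt(2 + L)))*K + L = 2*K*sqrt(2 + L)*(3 + sqrt(2 + L)) + L = L + 2*K*sqrt(2 + L)*(3 + sqrt(2 + L)))
I(-17, -6) - g(-9) = (-6 + 2*(-17)*sqrt(2 - 6)*(3 + sqrt(2 - 6))) - 1*(-9) = (-6 + 2*(-17)*sqrt(-4)*(3 + sqrt(-4))) + 9 = (-6 + 2*(-17)*(2*I)*(3 + 2*I)) + 9 = (-6 - 68*I*(3 + 2*I)) + 9 = 3 - 68*I*(3 + 2*I)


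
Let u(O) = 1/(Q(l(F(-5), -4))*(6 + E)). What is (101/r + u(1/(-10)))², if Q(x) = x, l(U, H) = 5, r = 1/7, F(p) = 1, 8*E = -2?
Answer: 6611153481/13225 ≈ 4.9990e+5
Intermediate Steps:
E = -¼ (E = (⅛)*(-2) = -¼ ≈ -0.25000)
r = ⅐ ≈ 0.14286
u(O) = 4/115 (u(O) = 1/(5*(6 - ¼)) = 1/(5*(23/4)) = 1/(115/4) = 4/115)
(101/r + u(1/(-10)))² = (101/(⅐) + 4/115)² = (101*7 + 4/115)² = (707 + 4/115)² = (81309/115)² = 6611153481/13225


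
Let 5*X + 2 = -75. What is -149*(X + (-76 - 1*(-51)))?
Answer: 30098/5 ≈ 6019.6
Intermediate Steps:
X = -77/5 (X = -⅖ + (⅕)*(-75) = -⅖ - 15 = -77/5 ≈ -15.400)
-149*(X + (-76 - 1*(-51))) = -149*(-77/5 + (-76 - 1*(-51))) = -149*(-77/5 + (-76 + 51)) = -149*(-77/5 - 25) = -149*(-202/5) = 30098/5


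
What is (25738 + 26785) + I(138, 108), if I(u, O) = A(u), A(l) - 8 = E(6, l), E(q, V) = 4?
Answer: 52535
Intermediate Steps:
A(l) = 12 (A(l) = 8 + 4 = 12)
I(u, O) = 12
(25738 + 26785) + I(138, 108) = (25738 + 26785) + 12 = 52523 + 12 = 52535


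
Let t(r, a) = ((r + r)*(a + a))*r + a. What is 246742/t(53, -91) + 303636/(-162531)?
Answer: -116863792538/55399612359 ≈ -2.1095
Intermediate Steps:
t(r, a) = a + 4*a*r² (t(r, a) = ((2*r)*(2*a))*r + a = (4*a*r)*r + a = 4*a*r² + a = a + 4*a*r²)
246742/t(53, -91) + 303636/(-162531) = 246742/((-91*(1 + 4*53²))) + 303636/(-162531) = 246742/((-91*(1 + 4*2809))) + 303636*(-1/162531) = 246742/((-91*(1 + 11236))) - 101212/54177 = 246742/((-91*11237)) - 101212/54177 = 246742/(-1022567) - 101212/54177 = 246742*(-1/1022567) - 101212/54177 = -246742/1022567 - 101212/54177 = -116863792538/55399612359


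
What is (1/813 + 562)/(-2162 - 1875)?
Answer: -41537/298371 ≈ -0.13921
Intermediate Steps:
(1/813 + 562)/(-2162 - 1875) = (1/813 + 562)/(-4037) = (456907/813)*(-1/4037) = -41537/298371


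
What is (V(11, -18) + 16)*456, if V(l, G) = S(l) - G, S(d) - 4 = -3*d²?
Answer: -148200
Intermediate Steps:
S(d) = 4 - 3*d²
V(l, G) = 4 - G - 3*l² (V(l, G) = (4 - 3*l²) - G = 4 - G - 3*l²)
(V(11, -18) + 16)*456 = ((4 - 1*(-18) - 3*11²) + 16)*456 = ((4 + 18 - 3*121) + 16)*456 = ((4 + 18 - 363) + 16)*456 = (-341 + 16)*456 = -325*456 = -148200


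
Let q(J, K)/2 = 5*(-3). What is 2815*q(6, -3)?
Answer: -84450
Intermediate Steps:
q(J, K) = -30 (q(J, K) = 2*(5*(-3)) = 2*(-15) = -30)
2815*q(6, -3) = 2815*(-30) = -84450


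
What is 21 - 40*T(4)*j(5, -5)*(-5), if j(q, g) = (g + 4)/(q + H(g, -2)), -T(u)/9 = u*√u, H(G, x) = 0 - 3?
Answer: 7221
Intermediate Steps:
H(G, x) = -3
T(u) = -9*u^(3/2) (T(u) = -9*u*√u = -9*u^(3/2))
j(q, g) = (4 + g)/(-3 + q) (j(q, g) = (g + 4)/(q - 3) = (4 + g)/(-3 + q))
21 - 40*T(4)*j(5, -5)*(-5) = 21 - 40*(-9*4^(3/2))*((4 - 5)/(-3 + 5))*(-5) = 21 - 40*(-9*8)*(-1/2)*(-5) = 21 - 40*(-36*(-1))*(-5) = 21 - 40*(-72*(-½))*(-5) = 21 - 1440*(-5) = 21 - 40*(-180) = 21 + 7200 = 7221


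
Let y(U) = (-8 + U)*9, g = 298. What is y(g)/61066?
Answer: 1305/30533 ≈ 0.042741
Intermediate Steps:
y(U) = -72 + 9*U
y(g)/61066 = (-72 + 9*298)/61066 = (-72 + 2682)*(1/61066) = 2610*(1/61066) = 1305/30533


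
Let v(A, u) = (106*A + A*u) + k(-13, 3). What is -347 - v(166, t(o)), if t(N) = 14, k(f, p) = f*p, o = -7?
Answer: -20228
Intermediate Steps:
v(A, u) = -39 + 106*A + A*u (v(A, u) = (106*A + A*u) - 13*3 = (106*A + A*u) - 39 = -39 + 106*A + A*u)
-347 - v(166, t(o)) = -347 - (-39 + 106*166 + 166*14) = -347 - (-39 + 17596 + 2324) = -347 - 1*19881 = -347 - 19881 = -20228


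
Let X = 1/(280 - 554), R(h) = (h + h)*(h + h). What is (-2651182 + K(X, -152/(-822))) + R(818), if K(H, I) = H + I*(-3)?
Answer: 6935883/274 ≈ 25313.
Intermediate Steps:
R(h) = 4*h² (R(h) = (2*h)*(2*h) = 4*h²)
X = -1/274 (X = 1/(-274) = -1/274 ≈ -0.0036496)
K(H, I) = H - 3*I
(-2651182 + K(X, -152/(-822))) + R(818) = (-2651182 + (-1/274 - (-456)/(-822))) + 4*818² = (-2651182 + (-1/274 - (-456)*(-1)/822)) + 4*669124 = (-2651182 + (-1/274 - 3*76/411)) + 2676496 = (-2651182 + (-1/274 - 76/137)) + 2676496 = (-2651182 - 153/274) + 2676496 = -726424021/274 + 2676496 = 6935883/274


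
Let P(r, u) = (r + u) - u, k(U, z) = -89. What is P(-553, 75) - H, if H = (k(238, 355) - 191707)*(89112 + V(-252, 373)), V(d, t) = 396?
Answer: 17167275815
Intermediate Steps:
P(r, u) = r
H = -17167276368 (H = (-89 - 191707)*(89112 + 396) = -191796*89508 = -17167276368)
P(-553, 75) - H = -553 - 1*(-17167276368) = -553 + 17167276368 = 17167275815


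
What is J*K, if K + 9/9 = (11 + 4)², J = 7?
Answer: 1568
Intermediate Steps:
K = 224 (K = -1 + (11 + 4)² = -1 + 15² = -1 + 225 = 224)
J*K = 7*224 = 1568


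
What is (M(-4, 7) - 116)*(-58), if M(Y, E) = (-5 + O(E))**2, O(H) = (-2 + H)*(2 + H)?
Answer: -86072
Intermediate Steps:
M(Y, E) = (-9 + E**2)**2 (M(Y, E) = (-5 + (-4 + E**2))**2 = (-9 + E**2)**2)
(M(-4, 7) - 116)*(-58) = ((-9 + 7**2)**2 - 116)*(-58) = ((-9 + 49)**2 - 116)*(-58) = (40**2 - 116)*(-58) = (1600 - 116)*(-58) = 1484*(-58) = -86072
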